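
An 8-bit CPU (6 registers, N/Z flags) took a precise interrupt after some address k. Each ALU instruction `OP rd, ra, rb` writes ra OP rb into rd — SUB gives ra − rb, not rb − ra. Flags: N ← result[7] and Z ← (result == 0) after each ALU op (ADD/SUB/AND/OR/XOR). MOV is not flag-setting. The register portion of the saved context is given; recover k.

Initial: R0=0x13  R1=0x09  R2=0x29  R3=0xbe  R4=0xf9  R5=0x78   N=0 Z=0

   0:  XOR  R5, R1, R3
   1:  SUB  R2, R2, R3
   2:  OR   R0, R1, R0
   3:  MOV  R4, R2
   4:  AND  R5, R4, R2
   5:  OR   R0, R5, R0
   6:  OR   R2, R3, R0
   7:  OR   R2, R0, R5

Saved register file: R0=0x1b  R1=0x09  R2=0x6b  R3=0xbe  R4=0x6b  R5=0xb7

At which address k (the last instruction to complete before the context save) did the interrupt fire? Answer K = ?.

after  0: R0=0x13 R1=0x09 R2=0x29 R3=0xbe R4=0xf9 R5=0xb7  N=1 Z=0
after  1: R0=0x13 R1=0x09 R2=0x6b R3=0xbe R4=0xf9 R5=0xb7  N=0 Z=0
after  2: R0=0x1b R1=0x09 R2=0x6b R3=0xbe R4=0xf9 R5=0xb7  N=0 Z=0
after  3: R0=0x1b R1=0x09 R2=0x6b R3=0xbe R4=0x6b R5=0xb7  N=0 Z=0
-- IRQ taken; context saved, return-PC = 4 --

K = 3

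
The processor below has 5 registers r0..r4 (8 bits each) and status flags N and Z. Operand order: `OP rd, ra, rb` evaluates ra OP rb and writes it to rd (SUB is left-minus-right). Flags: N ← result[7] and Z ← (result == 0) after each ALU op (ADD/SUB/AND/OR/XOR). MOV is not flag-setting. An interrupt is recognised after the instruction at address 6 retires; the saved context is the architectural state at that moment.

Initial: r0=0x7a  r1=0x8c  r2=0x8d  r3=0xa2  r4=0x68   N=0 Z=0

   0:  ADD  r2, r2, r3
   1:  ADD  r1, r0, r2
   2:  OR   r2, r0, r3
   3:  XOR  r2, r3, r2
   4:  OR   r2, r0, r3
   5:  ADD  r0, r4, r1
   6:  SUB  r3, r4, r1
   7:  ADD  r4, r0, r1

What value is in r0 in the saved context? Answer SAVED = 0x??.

SAVED = 0x11

after  0: r0=0x7a r1=0x8c r2=0x2f r3=0xa2 r4=0x68  N=0 Z=0
after  1: r0=0x7a r1=0xa9 r2=0x2f r3=0xa2 r4=0x68  N=1 Z=0
after  2: r0=0x7a r1=0xa9 r2=0xfa r3=0xa2 r4=0x68  N=1 Z=0
after  3: r0=0x7a r1=0xa9 r2=0x58 r3=0xa2 r4=0x68  N=0 Z=0
after  4: r0=0x7a r1=0xa9 r2=0xfa r3=0xa2 r4=0x68  N=1 Z=0
after  5: r0=0x11 r1=0xa9 r2=0xfa r3=0xa2 r4=0x68  N=0 Z=0
after  6: r0=0x11 r1=0xa9 r2=0xfa r3=0xbf r4=0x68  N=1 Z=0
-- IRQ taken; context saved, return-PC = 7 --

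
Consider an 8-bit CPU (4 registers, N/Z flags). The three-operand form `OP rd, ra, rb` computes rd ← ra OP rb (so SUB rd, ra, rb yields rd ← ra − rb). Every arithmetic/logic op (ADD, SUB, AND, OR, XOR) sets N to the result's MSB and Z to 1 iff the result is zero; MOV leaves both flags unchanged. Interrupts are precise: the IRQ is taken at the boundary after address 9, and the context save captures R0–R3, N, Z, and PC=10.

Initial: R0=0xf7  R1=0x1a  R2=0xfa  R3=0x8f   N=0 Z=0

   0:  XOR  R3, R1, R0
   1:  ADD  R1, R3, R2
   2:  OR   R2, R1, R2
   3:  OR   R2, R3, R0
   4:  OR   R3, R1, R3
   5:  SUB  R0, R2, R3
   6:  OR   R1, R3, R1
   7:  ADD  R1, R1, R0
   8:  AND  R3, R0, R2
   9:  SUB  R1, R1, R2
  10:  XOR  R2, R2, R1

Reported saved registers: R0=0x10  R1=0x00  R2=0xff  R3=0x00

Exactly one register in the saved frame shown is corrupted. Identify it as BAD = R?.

after  0: R0=0xf7 R1=0x1a R2=0xfa R3=0xed  N=1 Z=0
after  1: R0=0xf7 R1=0xe7 R2=0xfa R3=0xed  N=1 Z=0
after  2: R0=0xf7 R1=0xe7 R2=0xff R3=0xed  N=1 Z=0
after  3: R0=0xf7 R1=0xe7 R2=0xff R3=0xed  N=1 Z=0
after  4: R0=0xf7 R1=0xe7 R2=0xff R3=0xef  N=1 Z=0
after  5: R0=0x10 R1=0xe7 R2=0xff R3=0xef  N=0 Z=0
after  6: R0=0x10 R1=0xef R2=0xff R3=0xef  N=1 Z=0
after  7: R0=0x10 R1=0xff R2=0xff R3=0xef  N=1 Z=0
after  8: R0=0x10 R1=0xff R2=0xff R3=0x10  N=0 Z=0
after  9: R0=0x10 R1=0x00 R2=0xff R3=0x10  N=0 Z=1
-- IRQ taken; context saved, return-PC = 10 --
mismatch: R3: reported 0x00 vs actual 0x10

BAD = R3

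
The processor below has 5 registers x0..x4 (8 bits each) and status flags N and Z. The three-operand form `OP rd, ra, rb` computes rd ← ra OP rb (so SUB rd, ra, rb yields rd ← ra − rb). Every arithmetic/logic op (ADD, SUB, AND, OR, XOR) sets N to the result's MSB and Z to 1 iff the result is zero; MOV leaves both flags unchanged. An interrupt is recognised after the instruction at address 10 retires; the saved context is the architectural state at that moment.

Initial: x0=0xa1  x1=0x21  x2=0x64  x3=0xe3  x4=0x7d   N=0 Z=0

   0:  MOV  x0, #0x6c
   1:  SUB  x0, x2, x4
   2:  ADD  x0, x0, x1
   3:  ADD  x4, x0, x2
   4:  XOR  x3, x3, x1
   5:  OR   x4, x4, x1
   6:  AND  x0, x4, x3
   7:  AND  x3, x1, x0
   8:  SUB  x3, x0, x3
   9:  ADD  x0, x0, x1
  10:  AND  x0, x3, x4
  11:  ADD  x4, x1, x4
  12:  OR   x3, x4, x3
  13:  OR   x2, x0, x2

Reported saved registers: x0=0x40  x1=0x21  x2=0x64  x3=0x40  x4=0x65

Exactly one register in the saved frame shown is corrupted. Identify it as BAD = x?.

BAD = x4

after  0: x0=0x6c x1=0x21 x2=0x64 x3=0xe3 x4=0x7d  N=0 Z=0
after  1: x0=0xe7 x1=0x21 x2=0x64 x3=0xe3 x4=0x7d  N=1 Z=0
after  2: x0=0x08 x1=0x21 x2=0x64 x3=0xe3 x4=0x7d  N=0 Z=0
after  3: x0=0x08 x1=0x21 x2=0x64 x3=0xe3 x4=0x6c  N=0 Z=0
after  4: x0=0x08 x1=0x21 x2=0x64 x3=0xc2 x4=0x6c  N=1 Z=0
after  5: x0=0x08 x1=0x21 x2=0x64 x3=0xc2 x4=0x6d  N=0 Z=0
after  6: x0=0x40 x1=0x21 x2=0x64 x3=0xc2 x4=0x6d  N=0 Z=0
after  7: x0=0x40 x1=0x21 x2=0x64 x3=0x00 x4=0x6d  N=0 Z=1
after  8: x0=0x40 x1=0x21 x2=0x64 x3=0x40 x4=0x6d  N=0 Z=0
after  9: x0=0x61 x1=0x21 x2=0x64 x3=0x40 x4=0x6d  N=0 Z=0
after 10: x0=0x40 x1=0x21 x2=0x64 x3=0x40 x4=0x6d  N=0 Z=0
-- IRQ taken; context saved, return-PC = 11 --
mismatch: x4: reported 0x65 vs actual 0x6d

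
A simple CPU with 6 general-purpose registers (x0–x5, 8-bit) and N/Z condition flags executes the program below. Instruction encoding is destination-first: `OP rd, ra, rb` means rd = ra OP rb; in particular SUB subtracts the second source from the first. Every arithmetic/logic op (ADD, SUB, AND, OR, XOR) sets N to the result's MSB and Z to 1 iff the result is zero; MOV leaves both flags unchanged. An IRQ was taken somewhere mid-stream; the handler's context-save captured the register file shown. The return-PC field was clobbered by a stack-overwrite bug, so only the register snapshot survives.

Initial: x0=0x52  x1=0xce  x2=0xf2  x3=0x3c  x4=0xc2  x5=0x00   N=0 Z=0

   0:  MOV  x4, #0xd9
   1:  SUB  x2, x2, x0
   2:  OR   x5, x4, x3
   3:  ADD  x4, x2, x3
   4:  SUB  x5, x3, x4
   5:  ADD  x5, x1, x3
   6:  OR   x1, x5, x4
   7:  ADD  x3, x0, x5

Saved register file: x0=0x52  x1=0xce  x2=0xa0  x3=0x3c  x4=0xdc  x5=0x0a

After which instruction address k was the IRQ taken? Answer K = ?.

K = 5

after  0: x0=0x52 x1=0xce x2=0xf2 x3=0x3c x4=0xd9 x5=0x00  N=0 Z=0
after  1: x0=0x52 x1=0xce x2=0xa0 x3=0x3c x4=0xd9 x5=0x00  N=1 Z=0
after  2: x0=0x52 x1=0xce x2=0xa0 x3=0x3c x4=0xd9 x5=0xfd  N=1 Z=0
after  3: x0=0x52 x1=0xce x2=0xa0 x3=0x3c x4=0xdc x5=0xfd  N=1 Z=0
after  4: x0=0x52 x1=0xce x2=0xa0 x3=0x3c x4=0xdc x5=0x60  N=0 Z=0
after  5: x0=0x52 x1=0xce x2=0xa0 x3=0x3c x4=0xdc x5=0x0a  N=0 Z=0
-- IRQ taken; context saved, return-PC = 6 --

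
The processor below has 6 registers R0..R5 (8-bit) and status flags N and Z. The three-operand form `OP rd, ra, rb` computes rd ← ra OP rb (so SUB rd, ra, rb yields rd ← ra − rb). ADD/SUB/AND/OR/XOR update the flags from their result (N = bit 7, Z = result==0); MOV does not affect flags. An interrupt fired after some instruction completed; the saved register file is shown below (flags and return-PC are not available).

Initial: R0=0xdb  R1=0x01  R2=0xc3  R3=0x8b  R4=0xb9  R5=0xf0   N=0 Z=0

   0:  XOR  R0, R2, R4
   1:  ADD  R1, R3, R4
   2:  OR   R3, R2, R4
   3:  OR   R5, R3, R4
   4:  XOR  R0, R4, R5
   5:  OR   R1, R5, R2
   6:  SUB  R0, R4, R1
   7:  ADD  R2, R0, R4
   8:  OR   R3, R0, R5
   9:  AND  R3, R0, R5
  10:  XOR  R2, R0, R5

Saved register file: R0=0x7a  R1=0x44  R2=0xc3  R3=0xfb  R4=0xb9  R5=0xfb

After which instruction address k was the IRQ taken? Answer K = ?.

K = 3

after  0: R0=0x7a R1=0x01 R2=0xc3 R3=0x8b R4=0xb9 R5=0xf0  N=0 Z=0
after  1: R0=0x7a R1=0x44 R2=0xc3 R3=0x8b R4=0xb9 R5=0xf0  N=0 Z=0
after  2: R0=0x7a R1=0x44 R2=0xc3 R3=0xfb R4=0xb9 R5=0xf0  N=1 Z=0
after  3: R0=0x7a R1=0x44 R2=0xc3 R3=0xfb R4=0xb9 R5=0xfb  N=1 Z=0
-- IRQ taken; context saved, return-PC = 4 --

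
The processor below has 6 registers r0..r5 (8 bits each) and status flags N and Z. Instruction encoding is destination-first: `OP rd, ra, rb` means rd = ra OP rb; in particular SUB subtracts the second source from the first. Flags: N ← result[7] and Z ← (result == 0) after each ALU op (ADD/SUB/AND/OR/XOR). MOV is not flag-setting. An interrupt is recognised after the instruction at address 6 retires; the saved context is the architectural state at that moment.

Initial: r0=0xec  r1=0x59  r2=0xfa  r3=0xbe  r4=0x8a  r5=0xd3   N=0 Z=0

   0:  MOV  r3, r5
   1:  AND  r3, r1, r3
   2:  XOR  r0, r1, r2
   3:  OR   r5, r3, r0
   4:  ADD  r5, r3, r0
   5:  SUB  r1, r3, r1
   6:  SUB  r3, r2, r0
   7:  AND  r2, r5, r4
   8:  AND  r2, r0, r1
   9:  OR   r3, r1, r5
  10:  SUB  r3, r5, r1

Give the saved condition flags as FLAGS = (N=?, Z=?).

after  0: r0=0xec r1=0x59 r2=0xfa r3=0xd3 r4=0x8a r5=0xd3  N=0 Z=0
after  1: r0=0xec r1=0x59 r2=0xfa r3=0x51 r4=0x8a r5=0xd3  N=0 Z=0
after  2: r0=0xa3 r1=0x59 r2=0xfa r3=0x51 r4=0x8a r5=0xd3  N=1 Z=0
after  3: r0=0xa3 r1=0x59 r2=0xfa r3=0x51 r4=0x8a r5=0xf3  N=1 Z=0
after  4: r0=0xa3 r1=0x59 r2=0xfa r3=0x51 r4=0x8a r5=0xf4  N=1 Z=0
after  5: r0=0xa3 r1=0xf8 r2=0xfa r3=0x51 r4=0x8a r5=0xf4  N=1 Z=0
after  6: r0=0xa3 r1=0xf8 r2=0xfa r3=0x57 r4=0x8a r5=0xf4  N=0 Z=0
-- IRQ taken; context saved, return-PC = 7 --

FLAGS = (N=0, Z=0)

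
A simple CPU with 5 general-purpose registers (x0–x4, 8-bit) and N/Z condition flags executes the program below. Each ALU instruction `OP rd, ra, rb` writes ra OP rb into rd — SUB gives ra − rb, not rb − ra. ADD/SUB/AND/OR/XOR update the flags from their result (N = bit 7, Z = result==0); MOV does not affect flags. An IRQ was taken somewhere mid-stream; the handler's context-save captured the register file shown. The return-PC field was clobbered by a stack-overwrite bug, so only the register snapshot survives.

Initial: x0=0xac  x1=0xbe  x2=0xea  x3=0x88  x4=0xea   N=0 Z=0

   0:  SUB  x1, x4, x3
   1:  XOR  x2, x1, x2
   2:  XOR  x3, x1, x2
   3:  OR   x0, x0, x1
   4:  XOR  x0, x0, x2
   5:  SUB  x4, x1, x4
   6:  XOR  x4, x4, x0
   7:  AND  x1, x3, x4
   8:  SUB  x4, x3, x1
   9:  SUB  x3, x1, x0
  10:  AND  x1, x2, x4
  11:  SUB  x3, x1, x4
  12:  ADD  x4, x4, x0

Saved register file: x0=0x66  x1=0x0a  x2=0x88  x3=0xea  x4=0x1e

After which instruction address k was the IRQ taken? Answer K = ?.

after  0: x0=0xac x1=0x62 x2=0xea x3=0x88 x4=0xea  N=0 Z=0
after  1: x0=0xac x1=0x62 x2=0x88 x3=0x88 x4=0xea  N=1 Z=0
after  2: x0=0xac x1=0x62 x2=0x88 x3=0xea x4=0xea  N=1 Z=0
after  3: x0=0xee x1=0x62 x2=0x88 x3=0xea x4=0xea  N=1 Z=0
after  4: x0=0x66 x1=0x62 x2=0x88 x3=0xea x4=0xea  N=0 Z=0
after  5: x0=0x66 x1=0x62 x2=0x88 x3=0xea x4=0x78  N=0 Z=0
after  6: x0=0x66 x1=0x62 x2=0x88 x3=0xea x4=0x1e  N=0 Z=0
after  7: x0=0x66 x1=0x0a x2=0x88 x3=0xea x4=0x1e  N=0 Z=0
-- IRQ taken; context saved, return-PC = 8 --

K = 7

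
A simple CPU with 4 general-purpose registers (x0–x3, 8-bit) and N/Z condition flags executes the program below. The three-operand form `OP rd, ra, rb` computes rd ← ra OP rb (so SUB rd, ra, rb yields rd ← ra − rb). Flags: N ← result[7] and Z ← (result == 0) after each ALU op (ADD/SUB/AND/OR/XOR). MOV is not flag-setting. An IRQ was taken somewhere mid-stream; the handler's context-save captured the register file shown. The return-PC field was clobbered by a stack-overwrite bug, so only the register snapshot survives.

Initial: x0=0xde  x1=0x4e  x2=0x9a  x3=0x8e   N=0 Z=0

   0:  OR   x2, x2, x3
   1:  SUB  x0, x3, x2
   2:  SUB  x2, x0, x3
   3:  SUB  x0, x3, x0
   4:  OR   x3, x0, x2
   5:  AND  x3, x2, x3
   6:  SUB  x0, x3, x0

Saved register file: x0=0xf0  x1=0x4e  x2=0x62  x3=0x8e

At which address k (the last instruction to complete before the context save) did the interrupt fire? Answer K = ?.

after  0: x0=0xde x1=0x4e x2=0x9e x3=0x8e  N=1 Z=0
after  1: x0=0xf0 x1=0x4e x2=0x9e x3=0x8e  N=1 Z=0
after  2: x0=0xf0 x1=0x4e x2=0x62 x3=0x8e  N=0 Z=0
-- IRQ taken; context saved, return-PC = 3 --

K = 2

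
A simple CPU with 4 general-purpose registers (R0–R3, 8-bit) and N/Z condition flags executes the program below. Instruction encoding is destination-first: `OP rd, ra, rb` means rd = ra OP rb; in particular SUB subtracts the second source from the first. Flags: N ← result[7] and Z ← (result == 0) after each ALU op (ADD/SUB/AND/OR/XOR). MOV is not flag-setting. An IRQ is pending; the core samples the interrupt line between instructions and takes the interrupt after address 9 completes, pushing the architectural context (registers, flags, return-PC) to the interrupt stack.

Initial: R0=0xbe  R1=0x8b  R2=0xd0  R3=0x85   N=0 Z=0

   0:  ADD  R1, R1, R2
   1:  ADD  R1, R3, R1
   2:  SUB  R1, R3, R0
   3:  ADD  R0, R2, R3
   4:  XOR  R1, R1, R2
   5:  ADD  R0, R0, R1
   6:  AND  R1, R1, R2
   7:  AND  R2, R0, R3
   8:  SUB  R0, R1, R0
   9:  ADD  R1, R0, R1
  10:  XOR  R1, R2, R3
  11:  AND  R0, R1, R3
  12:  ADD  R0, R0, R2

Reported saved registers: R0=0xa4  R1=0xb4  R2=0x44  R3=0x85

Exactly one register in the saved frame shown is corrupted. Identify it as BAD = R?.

after  0: R0=0xbe R1=0x5b R2=0xd0 R3=0x85  N=0 Z=0
after  1: R0=0xbe R1=0xe0 R2=0xd0 R3=0x85  N=1 Z=0
after  2: R0=0xbe R1=0xc7 R2=0xd0 R3=0x85  N=1 Z=0
after  3: R0=0x55 R1=0xc7 R2=0xd0 R3=0x85  N=0 Z=0
after  4: R0=0x55 R1=0x17 R2=0xd0 R3=0x85  N=0 Z=0
after  5: R0=0x6c R1=0x17 R2=0xd0 R3=0x85  N=0 Z=0
after  6: R0=0x6c R1=0x10 R2=0xd0 R3=0x85  N=0 Z=0
after  7: R0=0x6c R1=0x10 R2=0x04 R3=0x85  N=0 Z=0
after  8: R0=0xa4 R1=0x10 R2=0x04 R3=0x85  N=1 Z=0
after  9: R0=0xa4 R1=0xb4 R2=0x04 R3=0x85  N=1 Z=0
-- IRQ taken; context saved, return-PC = 10 --
mismatch: R2: reported 0x44 vs actual 0x04

BAD = R2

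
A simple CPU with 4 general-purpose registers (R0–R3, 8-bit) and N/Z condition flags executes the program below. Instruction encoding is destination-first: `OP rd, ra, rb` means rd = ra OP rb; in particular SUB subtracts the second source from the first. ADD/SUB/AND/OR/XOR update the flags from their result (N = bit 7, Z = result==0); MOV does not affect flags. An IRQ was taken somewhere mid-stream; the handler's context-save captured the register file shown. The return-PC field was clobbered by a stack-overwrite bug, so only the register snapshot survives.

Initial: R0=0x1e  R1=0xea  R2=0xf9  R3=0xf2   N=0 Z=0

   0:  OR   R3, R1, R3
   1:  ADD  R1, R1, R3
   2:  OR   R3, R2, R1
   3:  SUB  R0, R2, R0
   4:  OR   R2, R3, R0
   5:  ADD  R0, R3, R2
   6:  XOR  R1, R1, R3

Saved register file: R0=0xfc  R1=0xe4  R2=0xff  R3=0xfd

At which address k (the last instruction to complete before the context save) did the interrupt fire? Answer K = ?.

K = 5

after  0: R0=0x1e R1=0xea R2=0xf9 R3=0xfa  N=1 Z=0
after  1: R0=0x1e R1=0xe4 R2=0xf9 R3=0xfa  N=1 Z=0
after  2: R0=0x1e R1=0xe4 R2=0xf9 R3=0xfd  N=1 Z=0
after  3: R0=0xdb R1=0xe4 R2=0xf9 R3=0xfd  N=1 Z=0
after  4: R0=0xdb R1=0xe4 R2=0xff R3=0xfd  N=1 Z=0
after  5: R0=0xfc R1=0xe4 R2=0xff R3=0xfd  N=1 Z=0
-- IRQ taken; context saved, return-PC = 6 --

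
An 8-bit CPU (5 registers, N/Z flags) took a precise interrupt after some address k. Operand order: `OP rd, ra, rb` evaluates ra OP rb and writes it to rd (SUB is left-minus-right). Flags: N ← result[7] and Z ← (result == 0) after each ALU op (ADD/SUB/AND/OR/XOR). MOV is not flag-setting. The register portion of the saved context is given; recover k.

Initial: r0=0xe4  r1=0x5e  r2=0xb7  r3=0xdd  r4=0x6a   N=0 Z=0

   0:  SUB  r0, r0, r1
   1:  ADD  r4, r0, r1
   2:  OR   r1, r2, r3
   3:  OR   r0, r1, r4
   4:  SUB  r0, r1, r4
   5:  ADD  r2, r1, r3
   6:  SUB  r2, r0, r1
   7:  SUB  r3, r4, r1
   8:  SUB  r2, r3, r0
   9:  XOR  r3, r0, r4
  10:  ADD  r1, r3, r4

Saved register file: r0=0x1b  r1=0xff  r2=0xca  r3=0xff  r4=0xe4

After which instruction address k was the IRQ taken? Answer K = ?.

K = 9

after  0: r0=0x86 r1=0x5e r2=0xb7 r3=0xdd r4=0x6a  N=1 Z=0
after  1: r0=0x86 r1=0x5e r2=0xb7 r3=0xdd r4=0xe4  N=1 Z=0
after  2: r0=0x86 r1=0xff r2=0xb7 r3=0xdd r4=0xe4  N=1 Z=0
after  3: r0=0xff r1=0xff r2=0xb7 r3=0xdd r4=0xe4  N=1 Z=0
after  4: r0=0x1b r1=0xff r2=0xb7 r3=0xdd r4=0xe4  N=0 Z=0
after  5: r0=0x1b r1=0xff r2=0xdc r3=0xdd r4=0xe4  N=1 Z=0
after  6: r0=0x1b r1=0xff r2=0x1c r3=0xdd r4=0xe4  N=0 Z=0
after  7: r0=0x1b r1=0xff r2=0x1c r3=0xe5 r4=0xe4  N=1 Z=0
after  8: r0=0x1b r1=0xff r2=0xca r3=0xe5 r4=0xe4  N=1 Z=0
after  9: r0=0x1b r1=0xff r2=0xca r3=0xff r4=0xe4  N=1 Z=0
-- IRQ taken; context saved, return-PC = 10 --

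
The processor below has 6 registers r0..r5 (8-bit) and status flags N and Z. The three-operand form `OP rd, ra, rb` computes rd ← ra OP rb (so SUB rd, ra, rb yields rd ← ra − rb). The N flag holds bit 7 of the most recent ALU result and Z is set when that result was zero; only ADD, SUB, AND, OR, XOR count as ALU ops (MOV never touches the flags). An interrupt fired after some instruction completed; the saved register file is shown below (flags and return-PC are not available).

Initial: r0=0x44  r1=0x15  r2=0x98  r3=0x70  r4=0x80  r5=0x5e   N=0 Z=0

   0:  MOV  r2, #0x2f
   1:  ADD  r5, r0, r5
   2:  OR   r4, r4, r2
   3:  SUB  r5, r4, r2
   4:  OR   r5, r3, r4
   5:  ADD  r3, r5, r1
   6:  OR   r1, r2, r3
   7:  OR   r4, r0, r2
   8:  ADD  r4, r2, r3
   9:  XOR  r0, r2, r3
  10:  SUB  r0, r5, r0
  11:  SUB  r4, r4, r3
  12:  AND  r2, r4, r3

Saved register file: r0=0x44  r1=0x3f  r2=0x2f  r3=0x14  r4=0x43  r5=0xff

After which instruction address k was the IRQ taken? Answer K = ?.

after  0: r0=0x44 r1=0x15 r2=0x2f r3=0x70 r4=0x80 r5=0x5e  N=0 Z=0
after  1: r0=0x44 r1=0x15 r2=0x2f r3=0x70 r4=0x80 r5=0xa2  N=1 Z=0
after  2: r0=0x44 r1=0x15 r2=0x2f r3=0x70 r4=0xaf r5=0xa2  N=1 Z=0
after  3: r0=0x44 r1=0x15 r2=0x2f r3=0x70 r4=0xaf r5=0x80  N=1 Z=0
after  4: r0=0x44 r1=0x15 r2=0x2f r3=0x70 r4=0xaf r5=0xff  N=1 Z=0
after  5: r0=0x44 r1=0x15 r2=0x2f r3=0x14 r4=0xaf r5=0xff  N=0 Z=0
after  6: r0=0x44 r1=0x3f r2=0x2f r3=0x14 r4=0xaf r5=0xff  N=0 Z=0
after  7: r0=0x44 r1=0x3f r2=0x2f r3=0x14 r4=0x6f r5=0xff  N=0 Z=0
after  8: r0=0x44 r1=0x3f r2=0x2f r3=0x14 r4=0x43 r5=0xff  N=0 Z=0
-- IRQ taken; context saved, return-PC = 9 --

K = 8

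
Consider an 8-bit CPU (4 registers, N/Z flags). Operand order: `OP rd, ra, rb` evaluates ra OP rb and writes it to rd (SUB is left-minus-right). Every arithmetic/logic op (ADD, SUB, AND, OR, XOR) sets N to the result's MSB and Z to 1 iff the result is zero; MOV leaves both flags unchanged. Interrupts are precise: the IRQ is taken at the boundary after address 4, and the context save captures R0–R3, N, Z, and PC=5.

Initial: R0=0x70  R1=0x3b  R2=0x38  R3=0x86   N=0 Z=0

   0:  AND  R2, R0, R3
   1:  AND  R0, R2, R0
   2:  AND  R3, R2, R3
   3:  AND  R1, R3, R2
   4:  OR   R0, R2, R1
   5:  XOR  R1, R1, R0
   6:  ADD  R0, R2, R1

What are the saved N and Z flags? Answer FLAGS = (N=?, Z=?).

FLAGS = (N=0, Z=1)

after  0: R0=0x70 R1=0x3b R2=0x00 R3=0x86  N=0 Z=1
after  1: R0=0x00 R1=0x3b R2=0x00 R3=0x86  N=0 Z=1
after  2: R0=0x00 R1=0x3b R2=0x00 R3=0x00  N=0 Z=1
after  3: R0=0x00 R1=0x00 R2=0x00 R3=0x00  N=0 Z=1
after  4: R0=0x00 R1=0x00 R2=0x00 R3=0x00  N=0 Z=1
-- IRQ taken; context saved, return-PC = 5 --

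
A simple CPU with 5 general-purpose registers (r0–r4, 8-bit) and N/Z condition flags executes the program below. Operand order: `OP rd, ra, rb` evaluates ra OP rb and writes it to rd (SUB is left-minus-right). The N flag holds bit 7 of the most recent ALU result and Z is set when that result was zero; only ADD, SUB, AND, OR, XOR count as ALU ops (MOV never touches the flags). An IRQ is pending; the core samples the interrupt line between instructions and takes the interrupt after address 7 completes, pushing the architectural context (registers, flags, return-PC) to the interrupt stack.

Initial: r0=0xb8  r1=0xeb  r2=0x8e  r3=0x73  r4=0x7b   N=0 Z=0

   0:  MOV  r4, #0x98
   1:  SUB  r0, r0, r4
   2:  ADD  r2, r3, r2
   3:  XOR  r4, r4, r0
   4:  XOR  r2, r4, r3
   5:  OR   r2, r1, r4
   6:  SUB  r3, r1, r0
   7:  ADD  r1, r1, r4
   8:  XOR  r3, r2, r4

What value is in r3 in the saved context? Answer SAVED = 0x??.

SAVED = 0xcb

after  0: r0=0xb8 r1=0xeb r2=0x8e r3=0x73 r4=0x98  N=0 Z=0
after  1: r0=0x20 r1=0xeb r2=0x8e r3=0x73 r4=0x98  N=0 Z=0
after  2: r0=0x20 r1=0xeb r2=0x01 r3=0x73 r4=0x98  N=0 Z=0
after  3: r0=0x20 r1=0xeb r2=0x01 r3=0x73 r4=0xb8  N=1 Z=0
after  4: r0=0x20 r1=0xeb r2=0xcb r3=0x73 r4=0xb8  N=1 Z=0
after  5: r0=0x20 r1=0xeb r2=0xfb r3=0x73 r4=0xb8  N=1 Z=0
after  6: r0=0x20 r1=0xeb r2=0xfb r3=0xcb r4=0xb8  N=1 Z=0
after  7: r0=0x20 r1=0xa3 r2=0xfb r3=0xcb r4=0xb8  N=1 Z=0
-- IRQ taken; context saved, return-PC = 8 --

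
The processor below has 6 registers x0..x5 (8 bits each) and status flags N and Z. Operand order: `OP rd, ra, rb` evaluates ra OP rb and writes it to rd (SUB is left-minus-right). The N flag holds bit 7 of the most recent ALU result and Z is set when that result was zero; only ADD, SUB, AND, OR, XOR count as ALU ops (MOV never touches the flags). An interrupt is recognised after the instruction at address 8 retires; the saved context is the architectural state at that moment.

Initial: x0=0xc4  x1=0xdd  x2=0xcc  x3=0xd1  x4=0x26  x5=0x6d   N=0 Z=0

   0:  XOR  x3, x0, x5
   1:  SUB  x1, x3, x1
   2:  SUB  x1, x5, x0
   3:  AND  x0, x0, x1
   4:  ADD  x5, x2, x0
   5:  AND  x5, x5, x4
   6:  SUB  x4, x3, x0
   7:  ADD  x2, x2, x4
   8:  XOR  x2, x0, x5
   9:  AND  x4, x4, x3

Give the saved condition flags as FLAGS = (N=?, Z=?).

after  0: x0=0xc4 x1=0xdd x2=0xcc x3=0xa9 x4=0x26 x5=0x6d  N=1 Z=0
after  1: x0=0xc4 x1=0xcc x2=0xcc x3=0xa9 x4=0x26 x5=0x6d  N=1 Z=0
after  2: x0=0xc4 x1=0xa9 x2=0xcc x3=0xa9 x4=0x26 x5=0x6d  N=1 Z=0
after  3: x0=0x80 x1=0xa9 x2=0xcc x3=0xa9 x4=0x26 x5=0x6d  N=1 Z=0
after  4: x0=0x80 x1=0xa9 x2=0xcc x3=0xa9 x4=0x26 x5=0x4c  N=0 Z=0
after  5: x0=0x80 x1=0xa9 x2=0xcc x3=0xa9 x4=0x26 x5=0x04  N=0 Z=0
after  6: x0=0x80 x1=0xa9 x2=0xcc x3=0xa9 x4=0x29 x5=0x04  N=0 Z=0
after  7: x0=0x80 x1=0xa9 x2=0xf5 x3=0xa9 x4=0x29 x5=0x04  N=1 Z=0
after  8: x0=0x80 x1=0xa9 x2=0x84 x3=0xa9 x4=0x29 x5=0x04  N=1 Z=0
-- IRQ taken; context saved, return-PC = 9 --

FLAGS = (N=1, Z=0)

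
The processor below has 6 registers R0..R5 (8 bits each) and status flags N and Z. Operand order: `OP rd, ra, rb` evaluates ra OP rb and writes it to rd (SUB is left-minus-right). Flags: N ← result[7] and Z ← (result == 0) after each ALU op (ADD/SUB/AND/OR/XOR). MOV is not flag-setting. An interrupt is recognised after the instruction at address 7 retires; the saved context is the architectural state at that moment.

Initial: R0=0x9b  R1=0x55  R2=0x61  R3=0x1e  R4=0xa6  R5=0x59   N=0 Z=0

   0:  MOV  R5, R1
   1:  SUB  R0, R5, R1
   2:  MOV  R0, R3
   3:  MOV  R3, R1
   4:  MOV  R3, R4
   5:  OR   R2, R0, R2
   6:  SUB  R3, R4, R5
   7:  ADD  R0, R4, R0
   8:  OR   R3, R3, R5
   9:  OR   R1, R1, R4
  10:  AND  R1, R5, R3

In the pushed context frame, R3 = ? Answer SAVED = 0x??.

after  0: R0=0x9b R1=0x55 R2=0x61 R3=0x1e R4=0xa6 R5=0x55  N=0 Z=0
after  1: R0=0x00 R1=0x55 R2=0x61 R3=0x1e R4=0xa6 R5=0x55  N=0 Z=1
after  2: R0=0x1e R1=0x55 R2=0x61 R3=0x1e R4=0xa6 R5=0x55  N=0 Z=1
after  3: R0=0x1e R1=0x55 R2=0x61 R3=0x55 R4=0xa6 R5=0x55  N=0 Z=1
after  4: R0=0x1e R1=0x55 R2=0x61 R3=0xa6 R4=0xa6 R5=0x55  N=0 Z=1
after  5: R0=0x1e R1=0x55 R2=0x7f R3=0xa6 R4=0xa6 R5=0x55  N=0 Z=0
after  6: R0=0x1e R1=0x55 R2=0x7f R3=0x51 R4=0xa6 R5=0x55  N=0 Z=0
after  7: R0=0xc4 R1=0x55 R2=0x7f R3=0x51 R4=0xa6 R5=0x55  N=1 Z=0
-- IRQ taken; context saved, return-PC = 8 --

SAVED = 0x51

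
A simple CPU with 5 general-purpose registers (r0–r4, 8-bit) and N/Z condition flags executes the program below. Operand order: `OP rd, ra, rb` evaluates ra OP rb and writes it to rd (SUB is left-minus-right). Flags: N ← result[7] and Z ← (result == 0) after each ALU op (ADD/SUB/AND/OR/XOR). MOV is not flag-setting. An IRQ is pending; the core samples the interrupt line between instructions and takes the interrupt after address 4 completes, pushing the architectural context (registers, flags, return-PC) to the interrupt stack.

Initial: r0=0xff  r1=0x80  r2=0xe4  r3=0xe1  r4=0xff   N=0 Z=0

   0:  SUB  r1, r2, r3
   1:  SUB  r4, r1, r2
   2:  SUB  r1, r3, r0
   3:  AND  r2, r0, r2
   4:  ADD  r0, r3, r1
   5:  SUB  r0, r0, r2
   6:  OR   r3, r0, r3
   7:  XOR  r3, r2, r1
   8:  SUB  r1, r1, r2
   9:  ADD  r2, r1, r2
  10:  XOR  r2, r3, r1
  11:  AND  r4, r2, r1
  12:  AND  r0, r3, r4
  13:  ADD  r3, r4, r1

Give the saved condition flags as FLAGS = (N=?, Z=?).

after  0: r0=0xff r1=0x03 r2=0xe4 r3=0xe1 r4=0xff  N=0 Z=0
after  1: r0=0xff r1=0x03 r2=0xe4 r3=0xe1 r4=0x1f  N=0 Z=0
after  2: r0=0xff r1=0xe2 r2=0xe4 r3=0xe1 r4=0x1f  N=1 Z=0
after  3: r0=0xff r1=0xe2 r2=0xe4 r3=0xe1 r4=0x1f  N=1 Z=0
after  4: r0=0xc3 r1=0xe2 r2=0xe4 r3=0xe1 r4=0x1f  N=1 Z=0
-- IRQ taken; context saved, return-PC = 5 --

FLAGS = (N=1, Z=0)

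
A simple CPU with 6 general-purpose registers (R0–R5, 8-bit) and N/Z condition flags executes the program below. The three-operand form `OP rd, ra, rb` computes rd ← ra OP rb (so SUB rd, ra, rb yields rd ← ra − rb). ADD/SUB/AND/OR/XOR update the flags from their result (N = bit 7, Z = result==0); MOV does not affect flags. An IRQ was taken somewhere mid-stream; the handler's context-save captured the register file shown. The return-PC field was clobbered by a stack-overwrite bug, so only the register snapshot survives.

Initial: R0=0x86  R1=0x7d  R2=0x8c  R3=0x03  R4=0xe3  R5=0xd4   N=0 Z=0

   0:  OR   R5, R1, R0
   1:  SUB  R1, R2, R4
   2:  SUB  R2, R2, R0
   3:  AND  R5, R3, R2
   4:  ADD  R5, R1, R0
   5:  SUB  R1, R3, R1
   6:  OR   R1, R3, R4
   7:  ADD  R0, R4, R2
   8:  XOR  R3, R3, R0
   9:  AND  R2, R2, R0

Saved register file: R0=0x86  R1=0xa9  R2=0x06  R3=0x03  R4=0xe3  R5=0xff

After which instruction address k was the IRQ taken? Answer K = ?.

after  0: R0=0x86 R1=0x7d R2=0x8c R3=0x03 R4=0xe3 R5=0xff  N=1 Z=0
after  1: R0=0x86 R1=0xa9 R2=0x8c R3=0x03 R4=0xe3 R5=0xff  N=1 Z=0
after  2: R0=0x86 R1=0xa9 R2=0x06 R3=0x03 R4=0xe3 R5=0xff  N=0 Z=0
-- IRQ taken; context saved, return-PC = 3 --

K = 2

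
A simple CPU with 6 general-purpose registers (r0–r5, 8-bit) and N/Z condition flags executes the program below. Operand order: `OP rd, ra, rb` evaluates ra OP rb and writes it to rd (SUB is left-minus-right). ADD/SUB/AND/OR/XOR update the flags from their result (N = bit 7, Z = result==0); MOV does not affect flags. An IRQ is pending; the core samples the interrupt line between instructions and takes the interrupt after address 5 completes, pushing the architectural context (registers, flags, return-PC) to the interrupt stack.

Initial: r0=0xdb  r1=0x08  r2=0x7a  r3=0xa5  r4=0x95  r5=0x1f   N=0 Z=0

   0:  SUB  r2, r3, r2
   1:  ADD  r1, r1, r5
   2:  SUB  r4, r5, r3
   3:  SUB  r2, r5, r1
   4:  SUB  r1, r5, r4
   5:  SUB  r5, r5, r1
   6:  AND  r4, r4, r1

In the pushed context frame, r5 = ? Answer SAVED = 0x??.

SAVED = 0x7a

after  0: r0=0xdb r1=0x08 r2=0x2b r3=0xa5 r4=0x95 r5=0x1f  N=0 Z=0
after  1: r0=0xdb r1=0x27 r2=0x2b r3=0xa5 r4=0x95 r5=0x1f  N=0 Z=0
after  2: r0=0xdb r1=0x27 r2=0x2b r3=0xa5 r4=0x7a r5=0x1f  N=0 Z=0
after  3: r0=0xdb r1=0x27 r2=0xf8 r3=0xa5 r4=0x7a r5=0x1f  N=1 Z=0
after  4: r0=0xdb r1=0xa5 r2=0xf8 r3=0xa5 r4=0x7a r5=0x1f  N=1 Z=0
after  5: r0=0xdb r1=0xa5 r2=0xf8 r3=0xa5 r4=0x7a r5=0x7a  N=0 Z=0
-- IRQ taken; context saved, return-PC = 6 --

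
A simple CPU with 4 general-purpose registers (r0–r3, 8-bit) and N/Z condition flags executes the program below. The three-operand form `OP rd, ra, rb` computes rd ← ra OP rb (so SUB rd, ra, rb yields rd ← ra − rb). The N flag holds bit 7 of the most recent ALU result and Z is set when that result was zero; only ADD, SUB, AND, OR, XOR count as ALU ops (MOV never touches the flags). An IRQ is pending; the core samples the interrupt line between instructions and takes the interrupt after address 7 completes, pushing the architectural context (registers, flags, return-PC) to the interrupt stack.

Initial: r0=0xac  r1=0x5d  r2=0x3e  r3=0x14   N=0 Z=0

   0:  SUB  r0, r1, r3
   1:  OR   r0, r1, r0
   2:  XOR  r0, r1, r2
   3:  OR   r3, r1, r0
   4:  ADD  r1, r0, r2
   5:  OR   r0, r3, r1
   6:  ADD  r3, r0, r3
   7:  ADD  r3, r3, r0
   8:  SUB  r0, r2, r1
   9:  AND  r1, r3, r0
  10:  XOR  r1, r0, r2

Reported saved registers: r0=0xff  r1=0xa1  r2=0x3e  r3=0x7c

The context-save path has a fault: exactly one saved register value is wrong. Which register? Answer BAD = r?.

BAD = r3

after  0: r0=0x49 r1=0x5d r2=0x3e r3=0x14  N=0 Z=0
after  1: r0=0x5d r1=0x5d r2=0x3e r3=0x14  N=0 Z=0
after  2: r0=0x63 r1=0x5d r2=0x3e r3=0x14  N=0 Z=0
after  3: r0=0x63 r1=0x5d r2=0x3e r3=0x7f  N=0 Z=0
after  4: r0=0x63 r1=0xa1 r2=0x3e r3=0x7f  N=1 Z=0
after  5: r0=0xff r1=0xa1 r2=0x3e r3=0x7f  N=1 Z=0
after  6: r0=0xff r1=0xa1 r2=0x3e r3=0x7e  N=0 Z=0
after  7: r0=0xff r1=0xa1 r2=0x3e r3=0x7d  N=0 Z=0
-- IRQ taken; context saved, return-PC = 8 --
mismatch: r3: reported 0x7c vs actual 0x7d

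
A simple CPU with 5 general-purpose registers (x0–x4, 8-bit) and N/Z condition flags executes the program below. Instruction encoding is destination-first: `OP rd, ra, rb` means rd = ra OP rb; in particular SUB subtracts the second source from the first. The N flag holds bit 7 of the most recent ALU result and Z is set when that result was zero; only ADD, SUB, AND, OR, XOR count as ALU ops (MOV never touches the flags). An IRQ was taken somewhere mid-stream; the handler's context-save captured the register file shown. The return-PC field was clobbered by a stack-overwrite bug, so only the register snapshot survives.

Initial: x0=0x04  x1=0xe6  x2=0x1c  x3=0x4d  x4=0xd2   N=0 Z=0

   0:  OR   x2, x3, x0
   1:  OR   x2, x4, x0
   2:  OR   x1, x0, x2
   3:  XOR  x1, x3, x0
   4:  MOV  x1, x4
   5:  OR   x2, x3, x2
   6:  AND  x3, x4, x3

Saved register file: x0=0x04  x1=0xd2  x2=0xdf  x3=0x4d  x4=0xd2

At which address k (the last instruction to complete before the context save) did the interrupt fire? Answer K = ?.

K = 5

after  0: x0=0x04 x1=0xe6 x2=0x4d x3=0x4d x4=0xd2  N=0 Z=0
after  1: x0=0x04 x1=0xe6 x2=0xd6 x3=0x4d x4=0xd2  N=1 Z=0
after  2: x0=0x04 x1=0xd6 x2=0xd6 x3=0x4d x4=0xd2  N=1 Z=0
after  3: x0=0x04 x1=0x49 x2=0xd6 x3=0x4d x4=0xd2  N=0 Z=0
after  4: x0=0x04 x1=0xd2 x2=0xd6 x3=0x4d x4=0xd2  N=0 Z=0
after  5: x0=0x04 x1=0xd2 x2=0xdf x3=0x4d x4=0xd2  N=1 Z=0
-- IRQ taken; context saved, return-PC = 6 --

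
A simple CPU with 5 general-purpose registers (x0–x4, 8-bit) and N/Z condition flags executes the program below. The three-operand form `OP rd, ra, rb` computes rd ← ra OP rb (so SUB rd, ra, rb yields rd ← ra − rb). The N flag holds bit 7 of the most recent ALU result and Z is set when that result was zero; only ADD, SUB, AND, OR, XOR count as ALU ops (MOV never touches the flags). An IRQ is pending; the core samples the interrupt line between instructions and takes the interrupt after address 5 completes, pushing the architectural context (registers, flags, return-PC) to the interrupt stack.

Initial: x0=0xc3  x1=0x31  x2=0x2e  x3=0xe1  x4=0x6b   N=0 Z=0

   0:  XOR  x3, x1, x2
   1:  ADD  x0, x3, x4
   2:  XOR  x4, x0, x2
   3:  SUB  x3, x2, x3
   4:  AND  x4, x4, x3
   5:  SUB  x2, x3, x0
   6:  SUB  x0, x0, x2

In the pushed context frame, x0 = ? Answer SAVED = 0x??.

SAVED = 0x8a

after  0: x0=0xc3 x1=0x31 x2=0x2e x3=0x1f x4=0x6b  N=0 Z=0
after  1: x0=0x8a x1=0x31 x2=0x2e x3=0x1f x4=0x6b  N=1 Z=0
after  2: x0=0x8a x1=0x31 x2=0x2e x3=0x1f x4=0xa4  N=1 Z=0
after  3: x0=0x8a x1=0x31 x2=0x2e x3=0x0f x4=0xa4  N=0 Z=0
after  4: x0=0x8a x1=0x31 x2=0x2e x3=0x0f x4=0x04  N=0 Z=0
after  5: x0=0x8a x1=0x31 x2=0x85 x3=0x0f x4=0x04  N=1 Z=0
-- IRQ taken; context saved, return-PC = 6 --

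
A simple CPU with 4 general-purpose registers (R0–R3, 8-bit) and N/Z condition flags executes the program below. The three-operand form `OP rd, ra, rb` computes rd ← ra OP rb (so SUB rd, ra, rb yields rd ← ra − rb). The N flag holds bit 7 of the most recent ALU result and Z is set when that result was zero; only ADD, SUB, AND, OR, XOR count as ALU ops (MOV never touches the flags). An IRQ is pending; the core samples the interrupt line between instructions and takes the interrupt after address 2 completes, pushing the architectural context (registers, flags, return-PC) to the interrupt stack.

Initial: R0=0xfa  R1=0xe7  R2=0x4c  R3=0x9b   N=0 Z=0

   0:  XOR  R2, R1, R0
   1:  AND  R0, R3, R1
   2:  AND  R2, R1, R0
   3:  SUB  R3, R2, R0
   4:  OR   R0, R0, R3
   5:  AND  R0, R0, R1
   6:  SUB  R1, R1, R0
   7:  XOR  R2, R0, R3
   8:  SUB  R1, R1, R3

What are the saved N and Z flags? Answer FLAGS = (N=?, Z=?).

after  0: R0=0xfa R1=0xe7 R2=0x1d R3=0x9b  N=0 Z=0
after  1: R0=0x83 R1=0xe7 R2=0x1d R3=0x9b  N=1 Z=0
after  2: R0=0x83 R1=0xe7 R2=0x83 R3=0x9b  N=1 Z=0
-- IRQ taken; context saved, return-PC = 3 --

FLAGS = (N=1, Z=0)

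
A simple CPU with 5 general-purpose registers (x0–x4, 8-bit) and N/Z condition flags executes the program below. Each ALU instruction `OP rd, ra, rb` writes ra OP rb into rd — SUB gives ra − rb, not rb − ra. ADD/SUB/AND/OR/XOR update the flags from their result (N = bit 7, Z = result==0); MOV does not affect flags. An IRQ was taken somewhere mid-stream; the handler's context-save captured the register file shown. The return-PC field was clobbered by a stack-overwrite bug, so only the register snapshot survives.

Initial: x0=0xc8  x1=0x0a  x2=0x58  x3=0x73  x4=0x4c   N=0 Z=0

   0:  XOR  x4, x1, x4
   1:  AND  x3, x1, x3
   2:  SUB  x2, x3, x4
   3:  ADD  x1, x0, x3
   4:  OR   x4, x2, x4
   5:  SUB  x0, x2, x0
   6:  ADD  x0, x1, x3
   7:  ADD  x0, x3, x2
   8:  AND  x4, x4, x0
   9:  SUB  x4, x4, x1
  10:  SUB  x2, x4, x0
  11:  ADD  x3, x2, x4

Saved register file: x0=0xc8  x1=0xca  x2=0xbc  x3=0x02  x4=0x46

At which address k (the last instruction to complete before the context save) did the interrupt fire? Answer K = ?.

after  0: x0=0xc8 x1=0x0a x2=0x58 x3=0x73 x4=0x46  N=0 Z=0
after  1: x0=0xc8 x1=0x0a x2=0x58 x3=0x02 x4=0x46  N=0 Z=0
after  2: x0=0xc8 x1=0x0a x2=0xbc x3=0x02 x4=0x46  N=1 Z=0
after  3: x0=0xc8 x1=0xca x2=0xbc x3=0x02 x4=0x46  N=1 Z=0
-- IRQ taken; context saved, return-PC = 4 --

K = 3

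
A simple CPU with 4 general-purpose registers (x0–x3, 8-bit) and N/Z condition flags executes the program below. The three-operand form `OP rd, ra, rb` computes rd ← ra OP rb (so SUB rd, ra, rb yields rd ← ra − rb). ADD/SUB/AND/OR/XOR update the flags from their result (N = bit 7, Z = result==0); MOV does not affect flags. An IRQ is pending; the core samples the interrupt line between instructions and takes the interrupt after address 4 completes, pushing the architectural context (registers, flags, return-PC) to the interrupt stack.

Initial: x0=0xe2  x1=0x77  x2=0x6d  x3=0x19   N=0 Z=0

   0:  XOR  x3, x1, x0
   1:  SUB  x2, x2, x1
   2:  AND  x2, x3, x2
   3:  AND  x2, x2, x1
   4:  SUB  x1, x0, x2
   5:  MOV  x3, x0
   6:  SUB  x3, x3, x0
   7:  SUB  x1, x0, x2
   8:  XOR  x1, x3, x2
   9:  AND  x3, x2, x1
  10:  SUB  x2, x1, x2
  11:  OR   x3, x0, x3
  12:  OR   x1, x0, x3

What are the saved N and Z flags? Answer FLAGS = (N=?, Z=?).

FLAGS = (N=1, Z=0)

after  0: x0=0xe2 x1=0x77 x2=0x6d x3=0x95  N=1 Z=0
after  1: x0=0xe2 x1=0x77 x2=0xf6 x3=0x95  N=1 Z=0
after  2: x0=0xe2 x1=0x77 x2=0x94 x3=0x95  N=1 Z=0
after  3: x0=0xe2 x1=0x77 x2=0x14 x3=0x95  N=0 Z=0
after  4: x0=0xe2 x1=0xce x2=0x14 x3=0x95  N=1 Z=0
-- IRQ taken; context saved, return-PC = 5 --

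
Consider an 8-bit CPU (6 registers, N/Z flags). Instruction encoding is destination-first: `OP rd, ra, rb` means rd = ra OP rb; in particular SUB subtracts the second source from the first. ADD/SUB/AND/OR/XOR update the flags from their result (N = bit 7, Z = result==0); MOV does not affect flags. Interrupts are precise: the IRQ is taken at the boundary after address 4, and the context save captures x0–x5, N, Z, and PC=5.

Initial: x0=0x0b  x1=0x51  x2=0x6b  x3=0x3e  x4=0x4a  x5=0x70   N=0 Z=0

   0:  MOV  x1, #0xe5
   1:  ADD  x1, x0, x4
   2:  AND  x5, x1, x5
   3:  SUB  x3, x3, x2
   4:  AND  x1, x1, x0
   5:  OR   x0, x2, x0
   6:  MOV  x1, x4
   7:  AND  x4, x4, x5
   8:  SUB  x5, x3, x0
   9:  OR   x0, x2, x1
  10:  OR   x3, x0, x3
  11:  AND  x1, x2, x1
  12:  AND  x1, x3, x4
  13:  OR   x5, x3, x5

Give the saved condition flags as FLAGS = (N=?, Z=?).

FLAGS = (N=0, Z=0)

after  0: x0=0x0b x1=0xe5 x2=0x6b x3=0x3e x4=0x4a x5=0x70  N=0 Z=0
after  1: x0=0x0b x1=0x55 x2=0x6b x3=0x3e x4=0x4a x5=0x70  N=0 Z=0
after  2: x0=0x0b x1=0x55 x2=0x6b x3=0x3e x4=0x4a x5=0x50  N=0 Z=0
after  3: x0=0x0b x1=0x55 x2=0x6b x3=0xd3 x4=0x4a x5=0x50  N=1 Z=0
after  4: x0=0x0b x1=0x01 x2=0x6b x3=0xd3 x4=0x4a x5=0x50  N=0 Z=0
-- IRQ taken; context saved, return-PC = 5 --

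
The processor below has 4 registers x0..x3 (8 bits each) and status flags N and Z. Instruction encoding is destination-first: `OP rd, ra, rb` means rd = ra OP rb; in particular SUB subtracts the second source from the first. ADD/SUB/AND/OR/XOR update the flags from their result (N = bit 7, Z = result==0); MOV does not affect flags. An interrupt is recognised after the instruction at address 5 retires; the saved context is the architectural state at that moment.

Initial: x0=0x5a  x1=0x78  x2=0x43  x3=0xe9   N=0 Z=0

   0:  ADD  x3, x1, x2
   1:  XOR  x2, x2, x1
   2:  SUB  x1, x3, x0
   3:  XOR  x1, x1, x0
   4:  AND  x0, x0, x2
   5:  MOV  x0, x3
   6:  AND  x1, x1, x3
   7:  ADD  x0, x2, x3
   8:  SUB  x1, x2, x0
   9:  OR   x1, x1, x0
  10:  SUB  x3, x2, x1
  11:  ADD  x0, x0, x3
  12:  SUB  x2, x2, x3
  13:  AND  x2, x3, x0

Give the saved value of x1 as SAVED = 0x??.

after  0: x0=0x5a x1=0x78 x2=0x43 x3=0xbb  N=1 Z=0
after  1: x0=0x5a x1=0x78 x2=0x3b x3=0xbb  N=0 Z=0
after  2: x0=0x5a x1=0x61 x2=0x3b x3=0xbb  N=0 Z=0
after  3: x0=0x5a x1=0x3b x2=0x3b x3=0xbb  N=0 Z=0
after  4: x0=0x1a x1=0x3b x2=0x3b x3=0xbb  N=0 Z=0
after  5: x0=0xbb x1=0x3b x2=0x3b x3=0xbb  N=0 Z=0
-- IRQ taken; context saved, return-PC = 6 --

SAVED = 0x3b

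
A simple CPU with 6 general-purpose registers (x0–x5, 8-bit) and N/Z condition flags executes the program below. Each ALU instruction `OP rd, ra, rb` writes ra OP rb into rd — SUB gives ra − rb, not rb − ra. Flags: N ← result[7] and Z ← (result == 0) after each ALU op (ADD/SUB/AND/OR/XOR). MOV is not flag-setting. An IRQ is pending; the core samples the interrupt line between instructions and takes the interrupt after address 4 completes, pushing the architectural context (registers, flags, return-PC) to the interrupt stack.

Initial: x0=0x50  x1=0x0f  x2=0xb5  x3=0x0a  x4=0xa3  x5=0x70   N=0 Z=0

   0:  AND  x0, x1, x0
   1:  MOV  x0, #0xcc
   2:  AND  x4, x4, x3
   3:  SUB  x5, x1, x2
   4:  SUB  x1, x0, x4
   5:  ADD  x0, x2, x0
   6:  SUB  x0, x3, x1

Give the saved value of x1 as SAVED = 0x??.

after  0: x0=0x00 x1=0x0f x2=0xb5 x3=0x0a x4=0xa3 x5=0x70  N=0 Z=1
after  1: x0=0xcc x1=0x0f x2=0xb5 x3=0x0a x4=0xa3 x5=0x70  N=0 Z=1
after  2: x0=0xcc x1=0x0f x2=0xb5 x3=0x0a x4=0x02 x5=0x70  N=0 Z=0
after  3: x0=0xcc x1=0x0f x2=0xb5 x3=0x0a x4=0x02 x5=0x5a  N=0 Z=0
after  4: x0=0xcc x1=0xca x2=0xb5 x3=0x0a x4=0x02 x5=0x5a  N=1 Z=0
-- IRQ taken; context saved, return-PC = 5 --

SAVED = 0xca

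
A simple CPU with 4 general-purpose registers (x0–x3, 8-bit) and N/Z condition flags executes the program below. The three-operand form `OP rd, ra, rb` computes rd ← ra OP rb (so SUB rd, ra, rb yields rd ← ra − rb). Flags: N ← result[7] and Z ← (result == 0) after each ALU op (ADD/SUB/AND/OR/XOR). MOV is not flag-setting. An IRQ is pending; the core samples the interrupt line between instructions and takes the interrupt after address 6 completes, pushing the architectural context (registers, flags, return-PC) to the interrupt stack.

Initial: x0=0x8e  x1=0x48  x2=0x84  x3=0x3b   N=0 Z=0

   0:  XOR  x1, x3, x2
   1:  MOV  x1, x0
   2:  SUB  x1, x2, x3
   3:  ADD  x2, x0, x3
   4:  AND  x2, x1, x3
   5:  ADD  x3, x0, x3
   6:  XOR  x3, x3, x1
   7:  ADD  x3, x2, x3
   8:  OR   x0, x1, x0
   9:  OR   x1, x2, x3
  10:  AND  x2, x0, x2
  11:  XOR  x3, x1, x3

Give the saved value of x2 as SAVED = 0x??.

SAVED = 0x09

after  0: x0=0x8e x1=0xbf x2=0x84 x3=0x3b  N=1 Z=0
after  1: x0=0x8e x1=0x8e x2=0x84 x3=0x3b  N=1 Z=0
after  2: x0=0x8e x1=0x49 x2=0x84 x3=0x3b  N=0 Z=0
after  3: x0=0x8e x1=0x49 x2=0xc9 x3=0x3b  N=1 Z=0
after  4: x0=0x8e x1=0x49 x2=0x09 x3=0x3b  N=0 Z=0
after  5: x0=0x8e x1=0x49 x2=0x09 x3=0xc9  N=1 Z=0
after  6: x0=0x8e x1=0x49 x2=0x09 x3=0x80  N=1 Z=0
-- IRQ taken; context saved, return-PC = 7 --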